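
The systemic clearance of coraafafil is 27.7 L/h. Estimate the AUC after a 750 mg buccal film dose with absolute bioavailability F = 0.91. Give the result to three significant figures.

AUC_0→∞ = F × Dose / CL
        = 0.91 × 750 / 27.7 = 24.639 mg/L·h

AUC = 24.6 mg/L·h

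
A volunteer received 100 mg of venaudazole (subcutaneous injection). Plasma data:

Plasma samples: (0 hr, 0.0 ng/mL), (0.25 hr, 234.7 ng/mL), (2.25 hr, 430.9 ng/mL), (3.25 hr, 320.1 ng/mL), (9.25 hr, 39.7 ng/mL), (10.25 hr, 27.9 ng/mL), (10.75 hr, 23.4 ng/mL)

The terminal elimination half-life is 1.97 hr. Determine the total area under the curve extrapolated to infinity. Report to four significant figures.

AUC = 2263 ng/mL·hr

Trapezoidal AUC_0→10.75:
  [0→0.25]: (0.0+234.7)/2 × 0.25 = 29.3375
  [0.25→2.25]: (234.7+430.9)/2 × 2 = 665.6
  [2.25→3.25]: (430.9+320.1)/2 × 1 = 375.5
  [3.25→9.25]: (320.1+39.7)/2 × 6 = 1079.4
  [9.25→10.25]: (39.7+27.9)/2 × 1 = 33.8
  [10.25→10.75]: (27.9+23.4)/2 × 0.5 = 12.825
  Sum = 2196.4625 ng/mL·hr
k_e = ln2 / t½ = 0.693147 / 1.97 = 0.3519 hr^-1
Extrapolated tail: C_last / k_e = 23.4 / 0.3519 = 66.496
AUC_0→∞ = 2196.4625 + 66.496 = 2262.9585 ng/mL·hr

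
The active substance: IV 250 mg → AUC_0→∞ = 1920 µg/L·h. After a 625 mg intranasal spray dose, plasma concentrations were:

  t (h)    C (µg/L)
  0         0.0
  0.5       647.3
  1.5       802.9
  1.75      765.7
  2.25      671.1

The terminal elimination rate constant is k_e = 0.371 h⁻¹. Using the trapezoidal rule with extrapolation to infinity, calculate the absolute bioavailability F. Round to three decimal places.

F = 0.677

Trapezoidal AUC_0→2.25 (intranasal spray):
  [0→0.5]: (0.0+647.3)/2 × 0.5 = 161.825
  [0.5→1.5]: (647.3+802.9)/2 × 1 = 725.1
  [1.5→1.75]: (802.9+765.7)/2 × 0.25 = 196.075
  [1.75→2.25]: (765.7+671.1)/2 × 0.5 = 359.2
  Sum = 1442.2 µg/L·h
Tail: C_last/k_e = 671.1/0.371 = 1808.895
AUC_0→∞ (intranasal spray) = 1442.2 + 1808.895 = 3251.095 µg/L·h
F = (AUC_ev/D_ev)/(AUC_iv/D_iv) = (3251.095/625)/(1920/250) = 5.201752/7.68 = 0.6773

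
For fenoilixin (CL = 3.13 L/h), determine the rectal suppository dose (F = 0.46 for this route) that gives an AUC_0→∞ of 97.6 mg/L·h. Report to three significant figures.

Dose = CL × AUC_0→∞ / F
     = 3.13 × 97.6 / 0.46 = 664.104 mg

Dose = 664 mg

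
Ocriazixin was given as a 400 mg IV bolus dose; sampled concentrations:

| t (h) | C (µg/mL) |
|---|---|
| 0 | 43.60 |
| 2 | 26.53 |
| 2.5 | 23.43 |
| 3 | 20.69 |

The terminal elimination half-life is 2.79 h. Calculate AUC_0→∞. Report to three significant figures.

Trapezoidal AUC_0→3:
  [0→2]: (43.60+26.53)/2 × 2 = 70.13
  [2→2.5]: (26.53+23.43)/2 × 0.5 = 12.49
  [2.5→3]: (23.43+20.69)/2 × 0.5 = 11.03
  Sum = 93.65 µg/mL·h
k_e = ln2 / t½ = 0.693147 / 2.79 = 0.2484 h^-1
Extrapolated tail: C_last / k_e = 20.69 / 0.2484 = 83.293
AUC_0→∞ = 93.65 + 83.293 = 176.943 µg/mL·h

AUC = 177 µg/mL·h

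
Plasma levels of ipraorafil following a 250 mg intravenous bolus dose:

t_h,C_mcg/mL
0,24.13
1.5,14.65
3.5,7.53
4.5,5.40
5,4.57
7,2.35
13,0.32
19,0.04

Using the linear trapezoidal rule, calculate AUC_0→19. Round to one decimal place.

Trapezoidal AUC_0→19:
  [0→1.5]: (24.13+14.65)/2 × 1.5 = 29.085
  [1.5→3.5]: (14.65+7.53)/2 × 2 = 22.18
  [3.5→4.5]: (7.53+5.40)/2 × 1 = 6.465
  [4.5→5]: (5.40+4.57)/2 × 0.5 = 2.4925
  [5→7]: (4.57+2.35)/2 × 2 = 6.92
  [7→13]: (2.35+0.32)/2 × 6 = 8.01
  [13→19]: (0.32+0.04)/2 × 6 = 1.08
  Sum = 76.2325 mcg/mL·h

AUC = 76.2 mcg/mL·h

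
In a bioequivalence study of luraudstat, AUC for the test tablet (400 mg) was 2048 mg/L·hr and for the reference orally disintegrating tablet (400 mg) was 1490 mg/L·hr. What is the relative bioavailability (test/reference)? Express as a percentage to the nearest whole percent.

F_rel = 137%

F_rel = (AUC_test/D_test) / (AUC_ref/D_ref)
      = (2048/400) / (1490/400)
      = 5.12 / 3.725 = 1.3745 = 137.45%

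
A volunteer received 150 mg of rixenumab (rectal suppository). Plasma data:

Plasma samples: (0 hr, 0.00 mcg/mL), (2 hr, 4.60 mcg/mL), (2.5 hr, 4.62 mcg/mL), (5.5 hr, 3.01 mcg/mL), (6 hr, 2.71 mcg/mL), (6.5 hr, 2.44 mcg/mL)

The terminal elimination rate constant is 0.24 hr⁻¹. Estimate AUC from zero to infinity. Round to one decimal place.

Trapezoidal AUC_0→6.5:
  [0→2]: (0.00+4.60)/2 × 2 = 4.6
  [2→2.5]: (4.60+4.62)/2 × 0.5 = 2.305
  [2.5→5.5]: (4.62+3.01)/2 × 3 = 11.445
  [5.5→6]: (3.01+2.71)/2 × 0.5 = 1.43
  [6→6.5]: (2.71+2.44)/2 × 0.5 = 1.2875
  Sum = 21.0675 mcg/mL·hr
Extrapolated tail: C_last / k_e = 2.44 / 0.24 = 10.167
AUC_0→∞ = 21.0675 + 10.167 = 31.2345 mcg/mL·hr

AUC = 31.2 mcg/mL·hr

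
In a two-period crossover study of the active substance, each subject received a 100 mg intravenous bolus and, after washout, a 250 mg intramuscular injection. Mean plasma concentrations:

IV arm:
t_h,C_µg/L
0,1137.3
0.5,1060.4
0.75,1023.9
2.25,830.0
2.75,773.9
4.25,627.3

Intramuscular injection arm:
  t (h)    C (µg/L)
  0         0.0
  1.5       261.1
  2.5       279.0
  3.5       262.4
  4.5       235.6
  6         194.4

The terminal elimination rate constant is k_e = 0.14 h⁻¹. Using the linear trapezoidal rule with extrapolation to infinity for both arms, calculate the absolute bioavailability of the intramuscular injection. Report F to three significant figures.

Trapezoidal AUC_0→4.25 (IV):
  [0→0.5]: (1137.3+1060.4)/2 × 0.5 = 549.425
  [0.5→0.75]: (1060.4+1023.9)/2 × 0.25 = 260.5375
  [0.75→2.25]: (1023.9+830.0)/2 × 1.5 = 1390.425
  [2.25→2.75]: (830.0+773.9)/2 × 0.5 = 400.975
  [2.75→4.25]: (773.9+627.3)/2 × 1.5 = 1050.9
  Sum = 3652.2625 µg/L·h
IV tail: 627.3/0.14 = 4480.714; AUC_iv,0→∞ = 3652.2625 + 4480.714 = 8132.9765 µg/L·h
Trapezoidal AUC_0→6 (intramuscular injection):
  [0→1.5]: (0.0+261.1)/2 × 1.5 = 195.825
  [1.5→2.5]: (261.1+279.0)/2 × 1 = 270.05
  [2.5→3.5]: (279.0+262.4)/2 × 1 = 270.7
  [3.5→4.5]: (262.4+235.6)/2 × 1 = 249.0
  [4.5→6]: (235.6+194.4)/2 × 1.5 = 322.5
  Sum = 1308.075 µg/L·h
intramuscular injection tail: 194.4/0.14 = 1388.571; AUC_ev,0→∞ = 1308.075 + 1388.571 = 2696.646 µg/L·h
F = (AUC_ev/D_ev)/(AUC_iv/D_iv) = (2696.646/250)/(8132.9765/100) = 10.786584/81.329765 = 0.1326

F = 0.133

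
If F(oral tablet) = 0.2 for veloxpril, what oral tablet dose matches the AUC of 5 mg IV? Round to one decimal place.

For equal systemic exposure: F × D_ev = D_iv
D_ev = D_iv / F = 5 / 0.2 = 25 mg

D_oral = 25.0 mg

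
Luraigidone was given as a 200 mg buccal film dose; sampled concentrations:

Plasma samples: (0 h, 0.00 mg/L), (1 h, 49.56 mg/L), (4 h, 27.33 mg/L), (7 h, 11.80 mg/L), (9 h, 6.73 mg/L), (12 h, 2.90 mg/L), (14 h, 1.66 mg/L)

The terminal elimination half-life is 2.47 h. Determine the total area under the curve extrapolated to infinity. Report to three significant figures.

AUC = 242 mg/L·h

Trapezoidal AUC_0→14:
  [0→1]: (0.00+49.56)/2 × 1 = 24.78
  [1→4]: (49.56+27.33)/2 × 3 = 115.335
  [4→7]: (27.33+11.80)/2 × 3 = 58.695
  [7→9]: (11.80+6.73)/2 × 2 = 18.53
  [9→12]: (6.73+2.90)/2 × 3 = 14.445
  [12→14]: (2.90+1.66)/2 × 2 = 4.56
  Sum = 236.345 mg/L·h
k_e = ln2 / t½ = 0.693147 / 2.47 = 0.2806 h^-1
Extrapolated tail: C_last / k_e = 1.66 / 0.2806 = 5.916
AUC_0→∞ = 236.345 + 5.916 = 242.261 mg/L·h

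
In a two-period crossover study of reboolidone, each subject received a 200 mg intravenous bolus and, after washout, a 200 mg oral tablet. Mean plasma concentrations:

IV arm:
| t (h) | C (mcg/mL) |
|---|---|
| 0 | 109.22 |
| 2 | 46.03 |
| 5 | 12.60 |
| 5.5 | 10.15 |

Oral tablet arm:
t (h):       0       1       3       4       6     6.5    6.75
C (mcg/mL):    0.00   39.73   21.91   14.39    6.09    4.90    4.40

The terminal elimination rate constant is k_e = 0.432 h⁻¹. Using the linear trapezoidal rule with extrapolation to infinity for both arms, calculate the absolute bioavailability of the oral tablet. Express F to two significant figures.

F = 0.49

Trapezoidal AUC_0→5.5 (IV):
  [0→2]: (109.22+46.03)/2 × 2 = 155.25
  [2→5]: (46.03+12.60)/2 × 3 = 87.945
  [5→5.5]: (12.60+10.15)/2 × 0.5 = 5.6875
  Sum = 248.8825 mcg/mL·h
IV tail: 10.15/0.432 = 23.495; AUC_iv,0→∞ = 248.8825 + 23.495 = 272.3775 mcg/mL·h
Trapezoidal AUC_0→6.75 (oral tablet):
  [0→1]: (0.00+39.73)/2 × 1 = 19.865
  [1→3]: (39.73+21.91)/2 × 2 = 61.64
  [3→4]: (21.91+14.39)/2 × 1 = 18.15
  [4→6]: (14.39+6.09)/2 × 2 = 20.48
  [6→6.5]: (6.09+4.90)/2 × 0.5 = 2.7475
  [6.5→6.75]: (4.90+4.40)/2 × 0.25 = 1.1625
  Sum = 124.045 mcg/mL·h
oral tablet tail: 4.40/0.432 = 10.185; AUC_ev,0→∞ = 124.045 + 10.185 = 134.23 mcg/mL·h
F = (AUC_ev/D_ev)/(AUC_iv/D_iv) = (134.23/200)/(272.3775/200) = 0.67115/1.3618875 = 0.4928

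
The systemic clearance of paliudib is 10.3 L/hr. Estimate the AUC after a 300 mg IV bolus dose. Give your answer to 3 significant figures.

AUC_0→∞ = Dose_iv / CL
        = 300 / 10.3 = 29.1262 mg/L·hr

AUC = 29.1 mg/L·hr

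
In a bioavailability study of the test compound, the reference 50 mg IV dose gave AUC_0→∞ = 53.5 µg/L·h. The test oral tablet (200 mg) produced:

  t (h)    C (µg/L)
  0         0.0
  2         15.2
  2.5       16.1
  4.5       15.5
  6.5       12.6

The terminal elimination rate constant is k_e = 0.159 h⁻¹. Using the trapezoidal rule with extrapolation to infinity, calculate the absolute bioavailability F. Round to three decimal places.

F = 0.757

Trapezoidal AUC_0→6.5 (oral tablet):
  [0→2]: (0.0+15.2)/2 × 2 = 15.2
  [2→2.5]: (15.2+16.1)/2 × 0.5 = 7.825
  [2.5→4.5]: (16.1+15.5)/2 × 2 = 31.6
  [4.5→6.5]: (15.5+12.6)/2 × 2 = 28.1
  Sum = 82.725 µg/L·h
Tail: C_last/k_e = 12.6/0.159 = 79.245
AUC_0→∞ (oral tablet) = 82.725 + 79.245 = 161.97 µg/L·h
F = (AUC_ev/D_ev)/(AUC_iv/D_iv) = (161.97/200)/(53.5/50) = 0.80985/1.07 = 0.7569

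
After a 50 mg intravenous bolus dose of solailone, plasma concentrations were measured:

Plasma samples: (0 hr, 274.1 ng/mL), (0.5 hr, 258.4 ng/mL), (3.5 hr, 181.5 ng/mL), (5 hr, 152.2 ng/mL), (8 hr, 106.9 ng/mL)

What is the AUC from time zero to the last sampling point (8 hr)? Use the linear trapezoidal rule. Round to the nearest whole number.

AUC = 1432 ng/mL·hr

Trapezoidal AUC_0→8:
  [0→0.5]: (274.1+258.4)/2 × 0.5 = 133.125
  [0.5→3.5]: (258.4+181.5)/2 × 3 = 659.85
  [3.5→5]: (181.5+152.2)/2 × 1.5 = 250.275
  [5→8]: (152.2+106.9)/2 × 3 = 388.65
  Sum = 1431.9 ng/mL·hr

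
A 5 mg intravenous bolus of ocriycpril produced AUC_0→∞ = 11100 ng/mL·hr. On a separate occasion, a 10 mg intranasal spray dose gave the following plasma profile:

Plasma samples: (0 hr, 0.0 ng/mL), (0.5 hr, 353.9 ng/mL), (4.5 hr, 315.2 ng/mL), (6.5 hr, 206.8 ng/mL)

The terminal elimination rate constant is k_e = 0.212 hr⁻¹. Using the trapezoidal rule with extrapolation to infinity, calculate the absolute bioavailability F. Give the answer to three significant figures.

F = 0.132

Trapezoidal AUC_0→6.5 (intranasal spray):
  [0→0.5]: (0.0+353.9)/2 × 0.5 = 88.475
  [0.5→4.5]: (353.9+315.2)/2 × 4 = 1338.2
  [4.5→6.5]: (315.2+206.8)/2 × 2 = 522.0
  Sum = 1948.675 ng/mL·hr
Tail: C_last/k_e = 206.8/0.212 = 975.472
AUC_0→∞ (intranasal spray) = 1948.675 + 975.472 = 2924.147 ng/mL·hr
F = (AUC_ev/D_ev)/(AUC_iv/D_iv) = (2924.147/10)/(11100/5) = 292.4147/2220 = 0.1317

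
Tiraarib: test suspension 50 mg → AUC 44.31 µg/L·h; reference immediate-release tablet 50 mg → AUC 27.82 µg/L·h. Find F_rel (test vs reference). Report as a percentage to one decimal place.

F_rel = (AUC_test/D_test) / (AUC_ref/D_ref)
      = (44.31/50) / (27.82/50)
      = 0.8862 / 0.5564 = 1.5927 = 159.27%

F_rel = 159.3%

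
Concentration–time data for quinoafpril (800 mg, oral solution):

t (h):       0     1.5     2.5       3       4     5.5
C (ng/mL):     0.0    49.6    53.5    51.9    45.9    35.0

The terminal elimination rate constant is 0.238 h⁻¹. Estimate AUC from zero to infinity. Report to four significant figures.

AUC = 371.7 ng/mL·h

Trapezoidal AUC_0→5.5:
  [0→1.5]: (0.0+49.6)/2 × 1.5 = 37.2
  [1.5→2.5]: (49.6+53.5)/2 × 1 = 51.55
  [2.5→3]: (53.5+51.9)/2 × 0.5 = 26.35
  [3→4]: (51.9+45.9)/2 × 1 = 48.9
  [4→5.5]: (45.9+35.0)/2 × 1.5 = 60.675
  Sum = 224.675 ng/mL·h
Extrapolated tail: C_last / k_e = 35.0 / 0.238 = 147.059
AUC_0→∞ = 224.675 + 147.059 = 371.734 ng/mL·h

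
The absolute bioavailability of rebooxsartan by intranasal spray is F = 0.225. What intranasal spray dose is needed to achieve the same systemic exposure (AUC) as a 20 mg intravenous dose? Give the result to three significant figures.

For equal systemic exposure: F × D_ev = D_iv
D_ev = D_iv / F = 20 / 0.225 = 88.8889 mg

D_intranasal = 88.9 mg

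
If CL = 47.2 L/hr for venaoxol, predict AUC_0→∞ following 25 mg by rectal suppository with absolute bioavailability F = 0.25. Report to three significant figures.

AUC = 0.132 mg/L·hr

AUC_0→∞ = F × Dose / CL
        = 0.25 × 25 / 47.2 = 0.132415 mg/L·hr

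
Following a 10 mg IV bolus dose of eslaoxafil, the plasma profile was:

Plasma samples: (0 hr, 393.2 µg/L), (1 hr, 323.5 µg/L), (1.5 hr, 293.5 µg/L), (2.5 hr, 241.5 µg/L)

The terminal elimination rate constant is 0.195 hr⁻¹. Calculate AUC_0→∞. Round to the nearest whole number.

Trapezoidal AUC_0→2.5:
  [0→1]: (393.2+323.5)/2 × 1 = 358.35
  [1→1.5]: (323.5+293.5)/2 × 0.5 = 154.25
  [1.5→2.5]: (293.5+241.5)/2 × 1 = 267.5
  Sum = 780.1 µg/L·hr
Extrapolated tail: C_last / k_e = 241.5 / 0.195 = 1238.462
AUC_0→∞ = 780.1 + 1238.462 = 2018.562 µg/L·hr

AUC = 2019 µg/L·hr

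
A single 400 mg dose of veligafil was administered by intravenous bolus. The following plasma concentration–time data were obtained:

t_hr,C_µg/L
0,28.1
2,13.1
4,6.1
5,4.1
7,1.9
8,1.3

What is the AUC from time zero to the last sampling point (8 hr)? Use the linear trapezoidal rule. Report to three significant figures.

AUC = 73.1 µg/L·hr

Trapezoidal AUC_0→8:
  [0→2]: (28.1+13.1)/2 × 2 = 41.2
  [2→4]: (13.1+6.1)/2 × 2 = 19.2
  [4→5]: (6.1+4.1)/2 × 1 = 5.1
  [5→7]: (4.1+1.9)/2 × 2 = 6.0
  [7→8]: (1.9+1.3)/2 × 1 = 1.6
  Sum = 73.1 µg/L·hr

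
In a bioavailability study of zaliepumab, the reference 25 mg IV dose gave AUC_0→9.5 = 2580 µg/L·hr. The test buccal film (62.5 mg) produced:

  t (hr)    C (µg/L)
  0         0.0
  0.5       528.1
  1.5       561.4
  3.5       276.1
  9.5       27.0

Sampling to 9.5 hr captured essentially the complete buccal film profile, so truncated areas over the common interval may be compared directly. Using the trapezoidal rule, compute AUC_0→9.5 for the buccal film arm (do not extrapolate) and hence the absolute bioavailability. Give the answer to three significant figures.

Trapezoidal AUC_0→9.5 (buccal film):
  [0→0.5]: (0.0+528.1)/2 × 0.5 = 132.025
  [0.5→1.5]: (528.1+561.4)/2 × 1 = 544.75
  [1.5→3.5]: (561.4+276.1)/2 × 2 = 837.5
  [3.5→9.5]: (276.1+27.0)/2 × 6 = 909.3
  Sum = 2423.575 µg/L·hr
F = (AUC_ev/D_ev)/(AUC_iv/D_iv) = (2423.575/62.5)/(2580/25) = 38.7772/103.2 = 0.3757

F = 0.376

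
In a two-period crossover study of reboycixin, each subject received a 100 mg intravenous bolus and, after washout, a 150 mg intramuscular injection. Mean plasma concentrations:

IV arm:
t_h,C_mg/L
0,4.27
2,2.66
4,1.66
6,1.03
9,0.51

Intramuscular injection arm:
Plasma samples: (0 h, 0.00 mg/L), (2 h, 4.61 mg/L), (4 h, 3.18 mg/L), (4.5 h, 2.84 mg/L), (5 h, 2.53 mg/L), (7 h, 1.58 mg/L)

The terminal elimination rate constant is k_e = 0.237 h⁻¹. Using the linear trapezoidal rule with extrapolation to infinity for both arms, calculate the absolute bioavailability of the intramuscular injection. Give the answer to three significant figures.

Trapezoidal AUC_0→9 (IV):
  [0→2]: (4.27+2.66)/2 × 2 = 6.93
  [2→4]: (2.66+1.66)/2 × 2 = 4.32
  [4→6]: (1.66+1.03)/2 × 2 = 2.69
  [6→9]: (1.03+0.51)/2 × 3 = 2.31
  Sum = 16.25 mg/L·h
IV tail: 0.51/0.237 = 2.152; AUC_iv,0→∞ = 16.25 + 2.152 = 18.402 mg/L·h
Trapezoidal AUC_0→7 (intramuscular injection):
  [0→2]: (0.00+4.61)/2 × 2 = 4.61
  [2→4]: (4.61+3.18)/2 × 2 = 7.79
  [4→4.5]: (3.18+2.84)/2 × 0.5 = 1.505
  [4.5→5]: (2.84+2.53)/2 × 0.5 = 1.3425
  [5→7]: (2.53+1.58)/2 × 2 = 4.11
  Sum = 19.3575 mg/L·h
intramuscular injection tail: 1.58/0.237 = 6.667; AUC_ev,0→∞ = 19.3575 + 6.667 = 26.0245 mg/L·h
F = (AUC_ev/D_ev)/(AUC_iv/D_iv) = (26.0245/150)/(18.402/100) = 0.173497/0.18402 = 0.9428

F = 0.943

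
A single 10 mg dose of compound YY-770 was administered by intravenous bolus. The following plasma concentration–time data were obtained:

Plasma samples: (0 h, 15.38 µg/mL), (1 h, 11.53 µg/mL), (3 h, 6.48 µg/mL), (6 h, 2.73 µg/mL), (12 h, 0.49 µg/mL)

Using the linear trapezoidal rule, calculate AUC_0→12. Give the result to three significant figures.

AUC = 54.9 µg/mL·h

Trapezoidal AUC_0→12:
  [0→1]: (15.38+11.53)/2 × 1 = 13.455
  [1→3]: (11.53+6.48)/2 × 2 = 18.01
  [3→6]: (6.48+2.73)/2 × 3 = 13.815
  [6→12]: (2.73+0.49)/2 × 6 = 9.66
  Sum = 54.94 µg/mL·h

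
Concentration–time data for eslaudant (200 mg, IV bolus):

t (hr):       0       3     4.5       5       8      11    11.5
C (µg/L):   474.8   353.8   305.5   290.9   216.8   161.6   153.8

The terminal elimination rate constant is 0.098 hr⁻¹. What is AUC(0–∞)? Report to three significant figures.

AUC = 4860 µg/L·hr

Trapezoidal AUC_0→11.5:
  [0→3]: (474.8+353.8)/2 × 3 = 1242.9
  [3→4.5]: (353.8+305.5)/2 × 1.5 = 494.475
  [4.5→5]: (305.5+290.9)/2 × 0.5 = 149.1
  [5→8]: (290.9+216.8)/2 × 3 = 761.55
  [8→11]: (216.8+161.6)/2 × 3 = 567.6
  [11→11.5]: (161.6+153.8)/2 × 0.5 = 78.85
  Sum = 3294.475 µg/L·hr
Extrapolated tail: C_last / k_e = 153.8 / 0.098 = 1569.388
AUC_0→∞ = 3294.475 + 1569.388 = 4863.863 µg/L·hr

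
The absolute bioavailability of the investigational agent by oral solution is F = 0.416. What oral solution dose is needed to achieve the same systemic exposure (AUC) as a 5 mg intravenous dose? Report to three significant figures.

For equal systemic exposure: F × D_ev = D_iv
D_ev = D_iv / F = 5 / 0.416 = 12.0192 mg

D_oral = 12.0 mg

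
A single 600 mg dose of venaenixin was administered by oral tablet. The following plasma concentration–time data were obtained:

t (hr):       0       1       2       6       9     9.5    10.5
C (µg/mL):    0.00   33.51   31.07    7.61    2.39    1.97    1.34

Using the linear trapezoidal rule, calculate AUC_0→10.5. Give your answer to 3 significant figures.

AUC = 144 µg/mL·hr

Trapezoidal AUC_0→10.5:
  [0→1]: (0.00+33.51)/2 × 1 = 16.755
  [1→2]: (33.51+31.07)/2 × 1 = 32.29
  [2→6]: (31.07+7.61)/2 × 4 = 77.36
  [6→9]: (7.61+2.39)/2 × 3 = 15.0
  [9→9.5]: (2.39+1.97)/2 × 0.5 = 1.09
  [9.5→10.5]: (1.97+1.34)/2 × 1 = 1.655
  Sum = 144.15 µg/mL·hr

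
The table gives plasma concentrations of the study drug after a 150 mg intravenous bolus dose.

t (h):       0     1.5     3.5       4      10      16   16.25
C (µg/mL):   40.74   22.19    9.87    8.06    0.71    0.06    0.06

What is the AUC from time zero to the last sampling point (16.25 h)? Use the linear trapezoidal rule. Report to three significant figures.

AUC = 112 µg/mL·h

Trapezoidal AUC_0→16.25:
  [0→1.5]: (40.74+22.19)/2 × 1.5 = 47.1975
  [1.5→3.5]: (22.19+9.87)/2 × 2 = 32.06
  [3.5→4]: (9.87+8.06)/2 × 0.5 = 4.4825
  [4→10]: (8.06+0.71)/2 × 6 = 26.31
  [10→16]: (0.71+0.06)/2 × 6 = 2.31
  [16→16.25]: (0.06+0.06)/2 × 0.25 = 0.015
  Sum = 112.375 µg/mL·h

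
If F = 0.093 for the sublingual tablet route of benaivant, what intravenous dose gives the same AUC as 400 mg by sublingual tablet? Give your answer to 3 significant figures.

Systemic exposure from an extravascular dose = F × D_ev, so the equivalent IV dose is F × D_ev.
D_iv = F × D_ev = 0.093 × 400 = 37.2 mg

D_iv = 37.2 mg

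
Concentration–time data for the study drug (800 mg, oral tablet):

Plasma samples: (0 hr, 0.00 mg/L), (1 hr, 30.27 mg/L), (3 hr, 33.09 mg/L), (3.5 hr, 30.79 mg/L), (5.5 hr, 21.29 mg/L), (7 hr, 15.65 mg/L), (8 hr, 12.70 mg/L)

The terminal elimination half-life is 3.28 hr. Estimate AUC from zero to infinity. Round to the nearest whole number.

Trapezoidal AUC_0→8:
  [0→1]: (0.00+30.27)/2 × 1 = 15.135
  [1→3]: (30.27+33.09)/2 × 2 = 63.36
  [3→3.5]: (33.09+30.79)/2 × 0.5 = 15.97
  [3.5→5.5]: (30.79+21.29)/2 × 2 = 52.08
  [5.5→7]: (21.29+15.65)/2 × 1.5 = 27.705
  [7→8]: (15.65+12.70)/2 × 1 = 14.175
  Sum = 188.425 mg/L·hr
k_e = ln2 / t½ = 0.693147 / 3.28 = 0.2113 hr^-1
Extrapolated tail: C_last / k_e = 12.70 / 0.2113 = 60.104
AUC_0→∞ = 188.425 + 60.104 = 248.529 mg/L·hr

AUC = 249 mg/L·hr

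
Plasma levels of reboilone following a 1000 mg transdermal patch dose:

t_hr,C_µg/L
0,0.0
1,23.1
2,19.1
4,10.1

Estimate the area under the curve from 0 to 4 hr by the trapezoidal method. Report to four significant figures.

Trapezoidal AUC_0→4:
  [0→1]: (0.0+23.1)/2 × 1 = 11.55
  [1→2]: (23.1+19.1)/2 × 1 = 21.1
  [2→4]: (19.1+10.1)/2 × 2 = 29.2
  Sum = 61.85 µg/L·hr

AUC = 61.85 µg/L·hr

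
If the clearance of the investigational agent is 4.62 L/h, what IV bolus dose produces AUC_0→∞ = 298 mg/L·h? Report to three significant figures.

Dose = 1380 mg

Dose_iv = CL × AUC_0→∞
     = 4.62 × 298 = 1376.76 mg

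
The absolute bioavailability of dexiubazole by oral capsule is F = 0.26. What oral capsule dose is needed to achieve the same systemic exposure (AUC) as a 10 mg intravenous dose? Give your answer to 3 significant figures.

D_oral = 38.5 mg

For equal systemic exposure: F × D_ev = D_iv
D_ev = D_iv / F = 10 / 0.26 = 38.4615 mg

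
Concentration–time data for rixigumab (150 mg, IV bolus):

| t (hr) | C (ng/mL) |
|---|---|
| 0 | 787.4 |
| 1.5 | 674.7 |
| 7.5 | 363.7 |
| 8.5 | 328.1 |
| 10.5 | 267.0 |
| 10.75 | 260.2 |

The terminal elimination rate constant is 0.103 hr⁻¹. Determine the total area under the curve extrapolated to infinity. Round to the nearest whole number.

Trapezoidal AUC_0→10.75:
  [0→1.5]: (787.4+674.7)/2 × 1.5 = 1096.575
  [1.5→7.5]: (674.7+363.7)/2 × 6 = 3115.2
  [7.5→8.5]: (363.7+328.1)/2 × 1 = 345.9
  [8.5→10.5]: (328.1+267.0)/2 × 2 = 595.1
  [10.5→10.75]: (267.0+260.2)/2 × 0.25 = 65.9
  Sum = 5218.675 ng/mL·hr
Extrapolated tail: C_last / k_e = 260.2 / 0.103 = 2526.214
AUC_0→∞ = 5218.675 + 2526.214 = 7744.889 ng/mL·hr

AUC = 7745 ng/mL·hr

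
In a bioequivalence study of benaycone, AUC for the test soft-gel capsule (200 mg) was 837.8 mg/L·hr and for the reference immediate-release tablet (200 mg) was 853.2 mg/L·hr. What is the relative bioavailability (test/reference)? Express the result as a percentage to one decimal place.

F_rel = (AUC_test/D_test) / (AUC_ref/D_ref)
      = (837.8/200) / (853.2/200)
      = 4.189 / 4.266 = 0.9820 = 98.20%

F_rel = 98.2%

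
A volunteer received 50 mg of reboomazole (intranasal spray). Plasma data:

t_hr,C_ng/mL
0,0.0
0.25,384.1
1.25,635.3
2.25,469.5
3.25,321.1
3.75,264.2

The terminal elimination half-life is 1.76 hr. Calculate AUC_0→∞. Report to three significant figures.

Trapezoidal AUC_0→3.75:
  [0→0.25]: (0.0+384.1)/2 × 0.25 = 48.0125
  [0.25→1.25]: (384.1+635.3)/2 × 1 = 509.7
  [1.25→2.25]: (635.3+469.5)/2 × 1 = 552.4
  [2.25→3.25]: (469.5+321.1)/2 × 1 = 395.3
  [3.25→3.75]: (321.1+264.2)/2 × 0.5 = 146.325
  Sum = 1651.7375 ng/mL·hr
k_e = ln2 / t½ = 0.693147 / 1.76 = 0.3938 hr^-1
Extrapolated tail: C_last / k_e = 264.2 / 0.3938 = 670.899
AUC_0→∞ = 1651.7375 + 670.899 = 2322.6365 ng/mL·hr

AUC = 2320 ng/mL·hr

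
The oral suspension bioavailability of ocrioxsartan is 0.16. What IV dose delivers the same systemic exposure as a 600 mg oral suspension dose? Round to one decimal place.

D_iv = 96.0 mg

Systemic exposure from an extravascular dose = F × D_ev, so the equivalent IV dose is F × D_ev.
D_iv = F × D_ev = 0.16 × 600 = 96 mg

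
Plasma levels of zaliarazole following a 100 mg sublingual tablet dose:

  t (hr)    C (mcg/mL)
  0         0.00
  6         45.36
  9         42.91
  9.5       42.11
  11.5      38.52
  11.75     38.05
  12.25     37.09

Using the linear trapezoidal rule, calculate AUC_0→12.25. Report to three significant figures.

Trapezoidal AUC_0→12.25:
  [0→6]: (0.00+45.36)/2 × 6 = 136.08
  [6→9]: (45.36+42.91)/2 × 3 = 132.405
  [9→9.5]: (42.91+42.11)/2 × 0.5 = 21.255
  [9.5→11.5]: (42.11+38.52)/2 × 2 = 80.63
  [11.5→11.75]: (38.52+38.05)/2 × 0.25 = 9.57125
  [11.75→12.25]: (38.05+37.09)/2 × 0.5 = 18.785
  Sum = 398.72625 mcg/mL·hr

AUC = 399 mcg/mL·hr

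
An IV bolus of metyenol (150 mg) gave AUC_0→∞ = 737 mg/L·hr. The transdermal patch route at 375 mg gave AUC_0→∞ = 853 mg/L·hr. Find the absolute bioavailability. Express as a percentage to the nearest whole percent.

F = 46%

F = (AUC_ev / D_ev) / (AUC_iv / D_iv)
  = (853/375) / (737/150)
  = 2.27467 / 4.91333 = 0.4630
  = 46.30%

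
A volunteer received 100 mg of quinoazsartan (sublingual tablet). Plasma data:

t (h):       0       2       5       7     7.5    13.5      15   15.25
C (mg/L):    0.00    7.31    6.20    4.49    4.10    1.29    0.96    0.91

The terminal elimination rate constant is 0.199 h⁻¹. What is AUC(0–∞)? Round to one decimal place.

Trapezoidal AUC_0→15.25:
  [0→2]: (0.00+7.31)/2 × 2 = 7.31
  [2→5]: (7.31+6.20)/2 × 3 = 20.265
  [5→7]: (6.20+4.49)/2 × 2 = 10.69
  [7→7.5]: (4.49+4.10)/2 × 0.5 = 2.1475
  [7.5→13.5]: (4.10+1.29)/2 × 6 = 16.17
  [13.5→15]: (1.29+0.96)/2 × 1.5 = 1.6875
  [15→15.25]: (0.96+0.91)/2 × 0.25 = 0.23375
  Sum = 58.50375 mg/L·h
Extrapolated tail: C_last / k_e = 0.91 / 0.199 = 4.573
AUC_0→∞ = 58.50375 + 4.573 = 63.07675 mg/L·h

AUC = 63.1 mg/L·h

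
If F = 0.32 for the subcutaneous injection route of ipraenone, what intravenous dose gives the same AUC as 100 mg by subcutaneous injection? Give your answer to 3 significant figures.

Systemic exposure from an extravascular dose = F × D_ev, so the equivalent IV dose is F × D_ev.
D_iv = F × D_ev = 0.32 × 100 = 32 mg

D_iv = 32.0 mg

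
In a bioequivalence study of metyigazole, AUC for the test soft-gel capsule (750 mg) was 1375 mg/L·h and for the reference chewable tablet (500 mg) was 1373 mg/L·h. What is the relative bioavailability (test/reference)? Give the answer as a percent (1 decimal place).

F_rel = 66.8%

F_rel = (AUC_test/D_test) / (AUC_ref/D_ref)
      = (1375/750) / (1373/500)
      = 1.83333 / 2.746 = 0.6676 = 66.76%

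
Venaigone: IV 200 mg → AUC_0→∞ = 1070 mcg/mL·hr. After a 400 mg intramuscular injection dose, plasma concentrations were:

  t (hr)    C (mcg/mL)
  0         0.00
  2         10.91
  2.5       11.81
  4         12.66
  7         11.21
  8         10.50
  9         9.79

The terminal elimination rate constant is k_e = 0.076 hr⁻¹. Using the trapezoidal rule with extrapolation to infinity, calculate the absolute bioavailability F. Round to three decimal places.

F = 0.103

Trapezoidal AUC_0→9 (intramuscular injection):
  [0→2]: (0.00+10.91)/2 × 2 = 10.91
  [2→2.5]: (10.91+11.81)/2 × 0.5 = 5.68
  [2.5→4]: (11.81+12.66)/2 × 1.5 = 18.3525
  [4→7]: (12.66+11.21)/2 × 3 = 35.805
  [7→8]: (11.21+10.50)/2 × 1 = 10.855
  [8→9]: (10.50+9.79)/2 × 1 = 10.145
  Sum = 91.7475 mcg/mL·hr
Tail: C_last/k_e = 9.79/0.076 = 128.816
AUC_0→∞ (intramuscular injection) = 91.7475 + 128.816 = 220.5635 mcg/mL·hr
F = (AUC_ev/D_ev)/(AUC_iv/D_iv) = (220.5635/400)/(1070/200) = 0.55140875/5.35 = 0.1031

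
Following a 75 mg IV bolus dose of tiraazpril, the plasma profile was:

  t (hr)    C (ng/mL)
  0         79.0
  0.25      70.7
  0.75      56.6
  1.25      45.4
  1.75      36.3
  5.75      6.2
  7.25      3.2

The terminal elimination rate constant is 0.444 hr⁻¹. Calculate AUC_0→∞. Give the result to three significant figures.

Trapezoidal AUC_0→7.25:
  [0→0.25]: (79.0+70.7)/2 × 0.25 = 18.7125
  [0.25→0.75]: (70.7+56.6)/2 × 0.5 = 31.825
  [0.75→1.25]: (56.6+45.4)/2 × 0.5 = 25.5
  [1.25→1.75]: (45.4+36.3)/2 × 0.5 = 20.425
  [1.75→5.75]: (36.3+6.2)/2 × 4 = 85.0
  [5.75→7.25]: (6.2+3.2)/2 × 1.5 = 7.05
  Sum = 188.5125 ng/mL·hr
Extrapolated tail: C_last / k_e = 3.2 / 0.444 = 7.207
AUC_0→∞ = 188.5125 + 7.207 = 195.7195 ng/mL·hr

AUC = 196 ng/mL·hr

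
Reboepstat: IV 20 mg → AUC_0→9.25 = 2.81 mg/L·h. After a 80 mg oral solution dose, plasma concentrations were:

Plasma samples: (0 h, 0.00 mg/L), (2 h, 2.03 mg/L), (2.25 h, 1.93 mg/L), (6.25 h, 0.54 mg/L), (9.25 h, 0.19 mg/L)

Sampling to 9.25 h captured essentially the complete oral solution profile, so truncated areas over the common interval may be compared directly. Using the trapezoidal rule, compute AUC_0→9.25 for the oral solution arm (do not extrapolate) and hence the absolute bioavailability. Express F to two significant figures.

Trapezoidal AUC_0→9.25 (oral solution):
  [0→2]: (0.00+2.03)/2 × 2 = 2.03
  [2→2.25]: (2.03+1.93)/2 × 0.25 = 0.495
  [2.25→6.25]: (1.93+0.54)/2 × 4 = 4.94
  [6.25→9.25]: (0.54+0.19)/2 × 3 = 1.095
  Sum = 8.56 mg/L·h
F = (AUC_ev/D_ev)/(AUC_iv/D_iv) = (8.56/80)/(2.81/20) = 0.107/0.1405 = 0.7616

F = 0.76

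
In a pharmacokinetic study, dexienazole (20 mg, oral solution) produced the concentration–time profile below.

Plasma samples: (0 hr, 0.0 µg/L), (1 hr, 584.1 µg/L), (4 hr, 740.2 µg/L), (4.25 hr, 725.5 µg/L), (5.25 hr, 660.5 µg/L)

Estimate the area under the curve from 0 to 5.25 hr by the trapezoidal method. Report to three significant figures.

AUC = 3150 µg/L·hr

Trapezoidal AUC_0→5.25:
  [0→1]: (0.0+584.1)/2 × 1 = 292.05
  [1→4]: (584.1+740.2)/2 × 3 = 1986.45
  [4→4.25]: (740.2+725.5)/2 × 0.25 = 183.2125
  [4.25→5.25]: (725.5+660.5)/2 × 1 = 693.0
  Sum = 3154.7125 µg/L·hr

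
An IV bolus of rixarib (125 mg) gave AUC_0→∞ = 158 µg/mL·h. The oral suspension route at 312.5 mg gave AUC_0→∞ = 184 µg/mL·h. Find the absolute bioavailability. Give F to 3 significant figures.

F = (AUC_ev / D_ev) / (AUC_iv / D_iv)
  = (184/312.5) / (158/125)
  = 0.5888 / 1.264 = 0.4658

F = 0.466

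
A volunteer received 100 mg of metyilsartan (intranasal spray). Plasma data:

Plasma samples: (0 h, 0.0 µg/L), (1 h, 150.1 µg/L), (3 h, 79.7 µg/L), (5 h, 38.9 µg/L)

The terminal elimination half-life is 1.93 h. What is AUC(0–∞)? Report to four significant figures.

Trapezoidal AUC_0→5:
  [0→1]: (0.0+150.1)/2 × 1 = 75.05
  [1→3]: (150.1+79.7)/2 × 2 = 229.8
  [3→5]: (79.7+38.9)/2 × 2 = 118.6
  Sum = 423.45 µg/L·h
k_e = ln2 / t½ = 0.693147 / 1.93 = 0.3591 h^-1
Extrapolated tail: C_last / k_e = 38.9 / 0.3591 = 108.326
AUC_0→∞ = 423.45 + 108.326 = 531.776 µg/L·h

AUC = 531.8 µg/L·h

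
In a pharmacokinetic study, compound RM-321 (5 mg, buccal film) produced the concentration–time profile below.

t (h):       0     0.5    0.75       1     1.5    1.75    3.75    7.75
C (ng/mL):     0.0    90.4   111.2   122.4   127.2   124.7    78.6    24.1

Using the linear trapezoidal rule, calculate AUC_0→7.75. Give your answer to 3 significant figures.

AUC = 580 ng/mL·h

Trapezoidal AUC_0→7.75:
  [0→0.5]: (0.0+90.4)/2 × 0.5 = 22.6
  [0.5→0.75]: (90.4+111.2)/2 × 0.25 = 25.2
  [0.75→1]: (111.2+122.4)/2 × 0.25 = 29.2
  [1→1.5]: (122.4+127.2)/2 × 0.5 = 62.4
  [1.5→1.75]: (127.2+124.7)/2 × 0.25 = 31.4875
  [1.75→3.75]: (124.7+78.6)/2 × 2 = 203.3
  [3.75→7.75]: (78.6+24.1)/2 × 4 = 205.4
  Sum = 579.5875 ng/mL·h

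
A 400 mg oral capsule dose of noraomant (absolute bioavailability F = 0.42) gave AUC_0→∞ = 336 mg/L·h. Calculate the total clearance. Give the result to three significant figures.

CL = 0.500 L/h

CL = F × Dose / AUC_0→∞
   = 0.42 × 400 / 336 = 0.5 L/h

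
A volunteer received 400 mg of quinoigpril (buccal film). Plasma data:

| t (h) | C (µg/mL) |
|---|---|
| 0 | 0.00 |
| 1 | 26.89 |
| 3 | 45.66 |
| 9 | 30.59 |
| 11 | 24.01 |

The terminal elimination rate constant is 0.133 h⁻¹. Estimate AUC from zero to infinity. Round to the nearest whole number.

AUC = 550 µg/mL·h

Trapezoidal AUC_0→11:
  [0→1]: (0.00+26.89)/2 × 1 = 13.445
  [1→3]: (26.89+45.66)/2 × 2 = 72.55
  [3→9]: (45.66+30.59)/2 × 6 = 228.75
  [9→11]: (30.59+24.01)/2 × 2 = 54.6
  Sum = 369.345 µg/mL·h
Extrapolated tail: C_last / k_e = 24.01 / 0.133 = 180.526
AUC_0→∞ = 369.345 + 180.526 = 549.871 µg/mL·h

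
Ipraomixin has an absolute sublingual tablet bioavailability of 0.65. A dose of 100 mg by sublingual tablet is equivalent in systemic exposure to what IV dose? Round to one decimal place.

D_iv = 65.0 mg

Systemic exposure from an extravascular dose = F × D_ev, so the equivalent IV dose is F × D_ev.
D_iv = F × D_ev = 0.65 × 100 = 65 mg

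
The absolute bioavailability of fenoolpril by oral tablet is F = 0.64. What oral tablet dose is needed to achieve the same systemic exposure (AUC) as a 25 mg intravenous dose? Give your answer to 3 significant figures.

D_oral = 39.1 mg

For equal systemic exposure: F × D_ev = D_iv
D_ev = D_iv / F = 25 / 0.64 = 39.0625 mg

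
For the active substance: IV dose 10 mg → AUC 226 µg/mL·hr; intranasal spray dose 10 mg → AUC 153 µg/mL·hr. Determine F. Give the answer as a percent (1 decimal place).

F = (AUC_ev / D_ev) / (AUC_iv / D_iv)
  = (153/10) / (226/10)
  = 15.3 / 22.6 = 0.6770
  = 67.70%

F = 67.7%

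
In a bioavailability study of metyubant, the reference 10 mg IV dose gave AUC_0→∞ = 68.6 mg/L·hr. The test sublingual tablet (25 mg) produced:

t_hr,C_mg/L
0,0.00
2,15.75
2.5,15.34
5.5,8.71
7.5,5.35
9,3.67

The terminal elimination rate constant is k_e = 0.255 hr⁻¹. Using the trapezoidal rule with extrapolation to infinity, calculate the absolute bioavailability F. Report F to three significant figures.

F = 0.553

Trapezoidal AUC_0→9 (sublingual tablet):
  [0→2]: (0.00+15.75)/2 × 2 = 15.75
  [2→2.5]: (15.75+15.34)/2 × 0.5 = 7.7725
  [2.5→5.5]: (15.34+8.71)/2 × 3 = 36.075
  [5.5→7.5]: (8.71+5.35)/2 × 2 = 14.06
  [7.5→9]: (5.35+3.67)/2 × 1.5 = 6.765
  Sum = 80.4225 mg/L·hr
Tail: C_last/k_e = 3.67/0.255 = 14.392
AUC_0→∞ (sublingual tablet) = 80.4225 + 14.392 = 94.8145 mg/L·hr
F = (AUC_ev/D_ev)/(AUC_iv/D_iv) = (94.8145/25)/(68.6/10) = 3.79258/6.86 = 0.5529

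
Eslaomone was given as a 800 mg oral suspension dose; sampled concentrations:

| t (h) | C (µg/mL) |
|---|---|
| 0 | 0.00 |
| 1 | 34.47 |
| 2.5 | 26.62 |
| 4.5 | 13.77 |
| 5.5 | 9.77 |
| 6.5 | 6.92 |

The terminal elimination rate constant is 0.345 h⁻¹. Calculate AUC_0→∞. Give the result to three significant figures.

AUC = 144 µg/mL·h

Trapezoidal AUC_0→6.5:
  [0→1]: (0.00+34.47)/2 × 1 = 17.235
  [1→2.5]: (34.47+26.62)/2 × 1.5 = 45.8175
  [2.5→4.5]: (26.62+13.77)/2 × 2 = 40.39
  [4.5→5.5]: (13.77+9.77)/2 × 1 = 11.77
  [5.5→6.5]: (9.77+6.92)/2 × 1 = 8.345
  Sum = 123.5575 µg/mL·h
Extrapolated tail: C_last / k_e = 6.92 / 0.345 = 20.058
AUC_0→∞ = 123.5575 + 20.058 = 143.6155 µg/mL·h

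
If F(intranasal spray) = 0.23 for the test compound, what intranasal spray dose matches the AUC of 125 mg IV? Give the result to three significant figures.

D_intranasal = 543 mg

For equal systemic exposure: F × D_ev = D_iv
D_ev = D_iv / F = 125 / 0.23 = 543.478 mg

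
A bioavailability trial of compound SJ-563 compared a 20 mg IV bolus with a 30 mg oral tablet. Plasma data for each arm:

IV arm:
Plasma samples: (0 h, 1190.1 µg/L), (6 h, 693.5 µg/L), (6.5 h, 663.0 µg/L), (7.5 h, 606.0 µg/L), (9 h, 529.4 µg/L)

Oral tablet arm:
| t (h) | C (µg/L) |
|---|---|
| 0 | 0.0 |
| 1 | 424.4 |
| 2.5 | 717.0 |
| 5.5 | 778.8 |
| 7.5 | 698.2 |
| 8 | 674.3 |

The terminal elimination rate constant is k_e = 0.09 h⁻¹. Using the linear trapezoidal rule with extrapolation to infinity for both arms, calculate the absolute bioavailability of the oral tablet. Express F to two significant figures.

Trapezoidal AUC_0→9 (IV):
  [0→6]: (1190.1+693.5)/2 × 6 = 5650.8
  [6→6.5]: (693.5+663.0)/2 × 0.5 = 339.125
  [6.5→7.5]: (663.0+606.0)/2 × 1 = 634.5
  [7.5→9]: (606.0+529.4)/2 × 1.5 = 851.55
  Sum = 7475.975 µg/L·h
IV tail: 529.4/0.09 = 5882.222; AUC_iv,0→∞ = 7475.975 + 5882.222 = 13358.197 µg/L·h
Trapezoidal AUC_0→8 (oral tablet):
  [0→1]: (0.0+424.4)/2 × 1 = 212.2
  [1→2.5]: (424.4+717.0)/2 × 1.5 = 856.05
  [2.5→5.5]: (717.0+778.8)/2 × 3 = 2243.7
  [5.5→7.5]: (778.8+698.2)/2 × 2 = 1477.0
  [7.5→8]: (698.2+674.3)/2 × 0.5 = 343.125
  Sum = 5132.075 µg/L·h
oral tablet tail: 674.3/0.09 = 7492.222; AUC_ev,0→∞ = 5132.075 + 7492.222 = 12624.297 µg/L·h
F = (AUC_ev/D_ev)/(AUC_iv/D_iv) = (12624.297/30)/(13358.197/20) = 420.8099/667.90985 = 0.6300

F = 0.63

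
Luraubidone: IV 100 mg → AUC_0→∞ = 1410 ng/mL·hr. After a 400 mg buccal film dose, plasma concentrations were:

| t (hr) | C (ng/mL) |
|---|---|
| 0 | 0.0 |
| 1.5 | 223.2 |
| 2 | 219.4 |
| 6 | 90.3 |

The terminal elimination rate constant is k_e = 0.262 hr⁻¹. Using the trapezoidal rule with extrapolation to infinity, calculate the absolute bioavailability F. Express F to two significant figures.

F = 0.22

Trapezoidal AUC_0→6 (buccal film):
  [0→1.5]: (0.0+223.2)/2 × 1.5 = 167.4
  [1.5→2]: (223.2+219.4)/2 × 0.5 = 110.65
  [2→6]: (219.4+90.3)/2 × 4 = 619.4
  Sum = 897.45 ng/mL·hr
Tail: C_last/k_e = 90.3/0.262 = 344.656
AUC_0→∞ (buccal film) = 897.45 + 344.656 = 1242.106 ng/mL·hr
F = (AUC_ev/D_ev)/(AUC_iv/D_iv) = (1242.106/400)/(1410/100) = 3.105265/14.1 = 0.2202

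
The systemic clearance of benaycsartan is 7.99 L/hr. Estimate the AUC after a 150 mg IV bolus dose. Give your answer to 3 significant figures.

AUC_0→∞ = Dose_iv / CL
        = 150 / 7.99 = 18.7735 mg/L·hr

AUC = 18.8 mg/L·hr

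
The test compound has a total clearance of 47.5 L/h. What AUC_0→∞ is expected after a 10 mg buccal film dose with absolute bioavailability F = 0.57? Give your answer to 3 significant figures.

AUC = 0.120 mg/L·h

AUC_0→∞ = F × Dose / CL
        = 0.57 × 10 / 47.5 = 0.12 mg/L·h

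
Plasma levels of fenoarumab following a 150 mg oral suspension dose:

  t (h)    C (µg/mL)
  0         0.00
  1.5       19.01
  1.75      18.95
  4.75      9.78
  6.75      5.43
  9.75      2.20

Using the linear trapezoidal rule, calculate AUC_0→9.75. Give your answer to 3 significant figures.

AUC = 88.8 µg/mL·h

Trapezoidal AUC_0→9.75:
  [0→1.5]: (0.00+19.01)/2 × 1.5 = 14.2575
  [1.5→1.75]: (19.01+18.95)/2 × 0.25 = 4.745
  [1.75→4.75]: (18.95+9.78)/2 × 3 = 43.095
  [4.75→6.75]: (9.78+5.43)/2 × 2 = 15.21
  [6.75→9.75]: (5.43+2.20)/2 × 3 = 11.445
  Sum = 88.7525 µg/mL·h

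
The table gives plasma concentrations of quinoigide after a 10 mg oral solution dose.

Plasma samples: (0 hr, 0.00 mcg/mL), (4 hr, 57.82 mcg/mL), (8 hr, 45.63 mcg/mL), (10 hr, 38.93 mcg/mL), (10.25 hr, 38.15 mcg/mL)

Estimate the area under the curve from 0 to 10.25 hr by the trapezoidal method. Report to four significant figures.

AUC = 416.7 mcg/mL·hr

Trapezoidal AUC_0→10.25:
  [0→4]: (0.00+57.82)/2 × 4 = 115.64
  [4→8]: (57.82+45.63)/2 × 4 = 206.9
  [8→10]: (45.63+38.93)/2 × 2 = 84.56
  [10→10.25]: (38.93+38.15)/2 × 0.25 = 9.635
  Sum = 416.735 mcg/mL·hr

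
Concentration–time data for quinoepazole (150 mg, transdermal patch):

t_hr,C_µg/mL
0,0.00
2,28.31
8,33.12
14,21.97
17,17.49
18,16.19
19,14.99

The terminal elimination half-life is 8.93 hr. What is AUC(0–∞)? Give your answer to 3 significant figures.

AUC = 663 µg/mL·hr

Trapezoidal AUC_0→19:
  [0→2]: (0.00+28.31)/2 × 2 = 28.31
  [2→8]: (28.31+33.12)/2 × 6 = 184.29
  [8→14]: (33.12+21.97)/2 × 6 = 165.27
  [14→17]: (21.97+17.49)/2 × 3 = 59.19
  [17→18]: (17.49+16.19)/2 × 1 = 16.84
  [18→19]: (16.19+14.99)/2 × 1 = 15.59
  Sum = 469.49 µg/mL·hr
k_e = ln2 / t½ = 0.693147 / 8.93 = 0.0776 hr^-1
Extrapolated tail: C_last / k_e = 14.99 / 0.0776 = 193.170
AUC_0→∞ = 469.49 + 193.170 = 662.66 µg/mL·hr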